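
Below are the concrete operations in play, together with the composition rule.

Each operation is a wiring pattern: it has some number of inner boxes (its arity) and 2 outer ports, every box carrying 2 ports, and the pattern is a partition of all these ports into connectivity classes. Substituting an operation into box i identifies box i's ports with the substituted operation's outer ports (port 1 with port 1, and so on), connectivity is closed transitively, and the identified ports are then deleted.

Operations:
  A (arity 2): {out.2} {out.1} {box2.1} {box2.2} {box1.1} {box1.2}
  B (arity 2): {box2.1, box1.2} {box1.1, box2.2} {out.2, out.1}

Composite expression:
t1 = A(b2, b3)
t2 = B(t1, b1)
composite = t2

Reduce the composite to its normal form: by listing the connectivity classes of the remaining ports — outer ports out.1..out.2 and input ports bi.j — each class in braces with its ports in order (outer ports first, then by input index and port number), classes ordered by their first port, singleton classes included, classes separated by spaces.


{out.1, out.2} {b1.1} {b1.2} {b2.1} {b2.2} {b3.1} {b3.2}

Reachability decides: close wires over B-identified ports.
through A, on inputs (b2, b3): {out.1} {out.2} {b2.1} {b2.2} {b3.1} {b3.2} (out.j = stage outer ports)
through B, on inputs (b2, b3, b1): {out.1, out.2} {b1.1} {b1.2} {b2.1} {b2.2} {b3.1} {b3.2} (out.j = stage outer ports)


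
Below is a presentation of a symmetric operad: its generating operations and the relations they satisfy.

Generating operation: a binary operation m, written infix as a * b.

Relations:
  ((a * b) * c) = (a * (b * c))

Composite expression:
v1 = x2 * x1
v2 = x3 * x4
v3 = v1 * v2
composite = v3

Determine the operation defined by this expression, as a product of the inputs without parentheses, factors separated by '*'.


Every regrouping of m is equal, so read the x-inputs in written order.
(x2 * x1) flattens to x2 * x1
(x3 * x4) flattens to x3 * x4
((x2 * x1) * (x3 * x4)) flattens to x2 * x1 * x3 * x4

x2 * x1 * x3 * x4


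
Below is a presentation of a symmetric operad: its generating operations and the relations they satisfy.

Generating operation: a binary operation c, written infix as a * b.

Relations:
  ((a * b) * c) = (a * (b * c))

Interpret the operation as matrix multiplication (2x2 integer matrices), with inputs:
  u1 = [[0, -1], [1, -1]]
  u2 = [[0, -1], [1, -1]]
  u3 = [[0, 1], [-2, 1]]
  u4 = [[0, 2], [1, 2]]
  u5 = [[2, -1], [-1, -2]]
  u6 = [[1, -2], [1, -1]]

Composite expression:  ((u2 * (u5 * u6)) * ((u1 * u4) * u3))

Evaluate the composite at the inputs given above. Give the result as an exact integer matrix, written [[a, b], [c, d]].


[[12, -5], [16, -5]]

(u5 * u6) = [[1, -3], [-3, 4]]
(u2 * (u5 * u6)) = [[3, -4], [4, -7]]
(u1 * u4) = [[-1, -2], [-1, 0]]
((u1 * u4) * u3) = [[4, -3], [0, -1]]
((u2 * (u5 * u6)) * ((u1 * u4) * u3)) = [[12, -5], [16, -5]]


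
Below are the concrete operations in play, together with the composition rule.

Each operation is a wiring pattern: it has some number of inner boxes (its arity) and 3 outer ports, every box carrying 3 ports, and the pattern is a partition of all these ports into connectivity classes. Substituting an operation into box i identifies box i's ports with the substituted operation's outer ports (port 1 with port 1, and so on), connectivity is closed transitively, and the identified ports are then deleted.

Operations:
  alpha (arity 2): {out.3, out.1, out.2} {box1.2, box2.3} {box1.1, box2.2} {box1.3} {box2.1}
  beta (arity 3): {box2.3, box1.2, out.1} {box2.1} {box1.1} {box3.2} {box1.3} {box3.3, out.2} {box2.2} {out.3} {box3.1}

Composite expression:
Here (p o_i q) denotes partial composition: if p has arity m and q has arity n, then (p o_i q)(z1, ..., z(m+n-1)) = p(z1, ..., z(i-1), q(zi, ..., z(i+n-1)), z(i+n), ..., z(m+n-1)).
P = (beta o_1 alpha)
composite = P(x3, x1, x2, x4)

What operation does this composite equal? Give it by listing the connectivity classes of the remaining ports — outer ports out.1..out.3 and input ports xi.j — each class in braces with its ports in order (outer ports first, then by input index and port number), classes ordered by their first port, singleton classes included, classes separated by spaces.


Connectivity passes through glued beta-boundaries; trace each wire chain.
stage alpha: inputs (x3, x1), connectivity {out.1, out.2, out.3} {x1.1} {x1.2, x3.1} {x1.3, x3.2} {x3.3}, out.j its boundary
stage beta: inputs (x3, x1, x2, x4), connectivity {out.1, x2.3} {out.2, x4.3} {out.3} {x1.1} {x1.2, x3.1} {x1.3, x3.2} {x2.1} {x2.2} {x3.3} {x4.1} {x4.2}, out.j its boundary

{out.1, x2.3} {out.2, x4.3} {out.3} {x1.1} {x1.2, x3.1} {x1.3, x3.2} {x2.1} {x2.2} {x3.3} {x4.1} {x4.2}


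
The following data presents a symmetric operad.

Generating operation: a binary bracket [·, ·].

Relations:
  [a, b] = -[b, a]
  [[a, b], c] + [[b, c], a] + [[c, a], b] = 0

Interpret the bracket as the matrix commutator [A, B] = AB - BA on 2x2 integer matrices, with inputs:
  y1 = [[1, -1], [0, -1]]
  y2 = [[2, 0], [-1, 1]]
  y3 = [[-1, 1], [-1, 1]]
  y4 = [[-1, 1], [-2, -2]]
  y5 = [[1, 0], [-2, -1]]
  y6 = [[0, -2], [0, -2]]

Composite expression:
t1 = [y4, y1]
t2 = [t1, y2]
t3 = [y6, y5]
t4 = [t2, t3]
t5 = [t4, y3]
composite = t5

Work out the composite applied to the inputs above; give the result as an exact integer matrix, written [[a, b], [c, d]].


[y4, y1] = [[-2, -3], [-4, 2]]
[[y4, y1], y2] = [[3, 3], [-8, -3]]
[y6, y5] = [[4, 4], [4, -4]]
[[[y4, y1], y2], [y6, y5]] = [[44, 0], [-88, -44]]
[[[[y4, y1], y2], [y6, y5]], y3] = [[88, 88], [264, -88]]

[[88, 88], [264, -88]]


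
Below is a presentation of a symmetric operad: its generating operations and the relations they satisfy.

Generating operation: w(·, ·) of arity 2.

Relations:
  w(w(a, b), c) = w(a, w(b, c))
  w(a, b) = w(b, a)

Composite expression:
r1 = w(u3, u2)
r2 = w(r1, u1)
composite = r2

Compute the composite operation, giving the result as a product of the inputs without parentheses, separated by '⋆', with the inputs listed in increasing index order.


Reordering under w is free, so list the u-inputs canonically.
w(u3, u2) collapses to u3 ⋆ u2
w(w(u3, u2), u1) collapses to u3 ⋆ u2 ⋆ u1
sorting the factors by input index: u1 ⋆ u2 ⋆ u3

u1 ⋆ u2 ⋆ u3


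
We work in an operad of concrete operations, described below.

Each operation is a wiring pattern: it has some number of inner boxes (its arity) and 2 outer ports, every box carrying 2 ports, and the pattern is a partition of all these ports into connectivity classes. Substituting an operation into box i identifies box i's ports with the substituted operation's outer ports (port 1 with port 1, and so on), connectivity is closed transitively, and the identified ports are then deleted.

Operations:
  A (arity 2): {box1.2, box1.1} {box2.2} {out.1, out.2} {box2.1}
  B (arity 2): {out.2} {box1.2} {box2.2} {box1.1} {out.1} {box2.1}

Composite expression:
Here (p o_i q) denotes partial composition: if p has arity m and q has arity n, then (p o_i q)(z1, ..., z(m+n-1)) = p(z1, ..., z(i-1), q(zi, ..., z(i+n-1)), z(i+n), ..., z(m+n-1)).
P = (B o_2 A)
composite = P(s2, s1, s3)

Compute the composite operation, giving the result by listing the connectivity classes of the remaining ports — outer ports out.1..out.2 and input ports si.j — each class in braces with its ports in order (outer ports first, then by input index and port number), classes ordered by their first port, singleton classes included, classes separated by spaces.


{out.1} {out.2} {s1.1, s1.2} {s2.1} {s2.2} {s3.1} {s3.2}

After gluing at B, chains via deleted ports link the s-ports.
after A, the pattern on (s1, s3) reads {out.1, out.2} {s1.1, s1.2} {s3.1} {s3.2} (out.j = its outer ports)
after B, the pattern on (s2, s1, s3) reads {out.1} {out.2} {s1.1, s1.2} {s2.1} {s2.2} {s3.1} {s3.2} (out.j = its outer ports)


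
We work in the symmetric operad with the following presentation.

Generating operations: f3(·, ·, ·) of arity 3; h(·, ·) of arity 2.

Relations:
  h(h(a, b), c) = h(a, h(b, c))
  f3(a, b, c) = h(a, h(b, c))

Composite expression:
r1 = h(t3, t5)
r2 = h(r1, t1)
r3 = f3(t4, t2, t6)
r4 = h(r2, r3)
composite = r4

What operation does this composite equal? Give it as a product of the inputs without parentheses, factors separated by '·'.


t3 · t5 · t1 · t4 · t2 · t6

The h-tree's shape is irrelevant; the t-reading-order decides.
h(t3, t5) collapses to t3 · t5
h(h(t3, t5), t1) collapses to t3 · t5 · t1
f3(t4, t2, t6) collapses to t4 · t2 · t6
h(h(h(t3, t5), t1), f3(t4, t2, t6)) collapses to t3 · t5 · t1 · t4 · t2 · t6


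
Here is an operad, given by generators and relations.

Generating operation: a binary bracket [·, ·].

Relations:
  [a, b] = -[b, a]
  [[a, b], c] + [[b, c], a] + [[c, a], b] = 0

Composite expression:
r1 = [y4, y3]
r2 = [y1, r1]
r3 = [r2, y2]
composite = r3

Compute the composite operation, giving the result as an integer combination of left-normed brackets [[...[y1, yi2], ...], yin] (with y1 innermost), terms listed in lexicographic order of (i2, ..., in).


-[[[y1, y3], y4], y2] + [[[y1, y4], y3], y2]

Skip Jacobi rewriting: expand, keep y1-initial words, read off terms.
Composite bracket: [[y1, [y4, y3]], y2]
The bracket unfolds into 8 signed words via [a, b] = ab - ba (2^3 = 8).
Coefficients come from the y1-initial words:
  from y1y3y4y2, sign -1: term -[[[y1, y3], y4], y2]
  from y1y4y3y2, sign +1: term +[[[y1, y4], y3], y2]


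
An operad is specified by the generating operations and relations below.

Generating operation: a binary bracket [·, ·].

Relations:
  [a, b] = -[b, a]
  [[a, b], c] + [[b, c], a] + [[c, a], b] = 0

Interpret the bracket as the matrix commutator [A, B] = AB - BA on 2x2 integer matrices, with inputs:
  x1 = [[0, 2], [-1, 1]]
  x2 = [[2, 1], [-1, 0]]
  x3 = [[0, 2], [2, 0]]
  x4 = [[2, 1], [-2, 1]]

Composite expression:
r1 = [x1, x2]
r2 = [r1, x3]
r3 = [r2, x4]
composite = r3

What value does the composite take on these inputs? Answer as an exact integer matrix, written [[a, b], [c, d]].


[[4, -4], [-12, -4]]


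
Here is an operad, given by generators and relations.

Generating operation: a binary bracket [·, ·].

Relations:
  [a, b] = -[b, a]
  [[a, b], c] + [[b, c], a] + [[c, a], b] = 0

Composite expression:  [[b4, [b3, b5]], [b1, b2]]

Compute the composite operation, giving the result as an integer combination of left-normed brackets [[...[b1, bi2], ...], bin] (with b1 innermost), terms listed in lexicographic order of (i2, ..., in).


Antisymmetry and Jacobi reduce to b1-anchored left-normed brackets.
Composite bracket: [[b4, [b3, b5]], [b1, b2]]
Each bracket splits as ab - ba, giving 16 signed words (2^4 = 16).
The b1-initial words carry the normal form:
  word b1b2b3b5b4 has sign +1, contributing +[[[[b1, b2], b3], b5], b4]
  word b1b2b4b3b5 has sign -1, contributing -[[[[b1, b2], b4], b3], b5]
  word b1b2b4b5b3 has sign +1, contributing +[[[[b1, b2], b4], b5], b3]
  word b1b2b5b3b4 has sign -1, contributing -[[[[b1, b2], b5], b3], b4]

[[[[b1, b2], b3], b5], b4] - [[[[b1, b2], b4], b3], b5] + [[[[b1, b2], b4], b5], b3] - [[[[b1, b2], b5], b3], b4]


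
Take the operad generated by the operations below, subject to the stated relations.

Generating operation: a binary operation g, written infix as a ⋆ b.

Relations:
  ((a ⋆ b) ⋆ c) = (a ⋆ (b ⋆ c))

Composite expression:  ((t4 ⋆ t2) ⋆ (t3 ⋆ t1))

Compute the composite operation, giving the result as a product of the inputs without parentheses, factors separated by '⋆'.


The g-tree's shape is irrelevant; the t-reading-order decides.
(t4 ⋆ t2) linearizes to t4 ⋆ t2
(t3 ⋆ t1) linearizes to t3 ⋆ t1
((t4 ⋆ t2) ⋆ (t3 ⋆ t1)) linearizes to t4 ⋆ t2 ⋆ t3 ⋆ t1

t4 ⋆ t2 ⋆ t3 ⋆ t1


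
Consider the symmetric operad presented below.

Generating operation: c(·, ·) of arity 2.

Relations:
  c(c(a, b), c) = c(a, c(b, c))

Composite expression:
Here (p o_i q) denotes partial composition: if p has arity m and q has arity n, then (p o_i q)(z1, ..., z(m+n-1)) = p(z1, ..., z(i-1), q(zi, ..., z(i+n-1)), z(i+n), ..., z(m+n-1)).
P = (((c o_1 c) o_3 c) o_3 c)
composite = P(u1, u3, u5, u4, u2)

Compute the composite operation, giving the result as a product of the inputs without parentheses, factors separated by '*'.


u1 * u3 * u5 * u4 * u2

All parenthesizations of c agree; list the u-inputs left to right.
c(u1, u3) collapses to u1 * u3
c(u5, u4) collapses to u5 * u4
c(c(u5, u4), u2) collapses to u5 * u4 * u2
c(c(u1, u3), c(c(u5, u4), u2)) collapses to u1 * u3 * u5 * u4 * u2


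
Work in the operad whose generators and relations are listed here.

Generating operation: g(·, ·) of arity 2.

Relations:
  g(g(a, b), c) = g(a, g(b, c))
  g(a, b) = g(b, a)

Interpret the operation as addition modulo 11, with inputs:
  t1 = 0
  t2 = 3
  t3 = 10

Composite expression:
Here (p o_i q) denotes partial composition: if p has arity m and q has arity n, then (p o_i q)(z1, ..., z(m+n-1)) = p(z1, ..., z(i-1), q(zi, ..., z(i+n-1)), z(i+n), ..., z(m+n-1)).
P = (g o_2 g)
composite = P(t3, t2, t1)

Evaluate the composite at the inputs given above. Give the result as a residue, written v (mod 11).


2 (mod 11)

g(t2, t1) = 3
g(t3, g(t2, t1)) = 2


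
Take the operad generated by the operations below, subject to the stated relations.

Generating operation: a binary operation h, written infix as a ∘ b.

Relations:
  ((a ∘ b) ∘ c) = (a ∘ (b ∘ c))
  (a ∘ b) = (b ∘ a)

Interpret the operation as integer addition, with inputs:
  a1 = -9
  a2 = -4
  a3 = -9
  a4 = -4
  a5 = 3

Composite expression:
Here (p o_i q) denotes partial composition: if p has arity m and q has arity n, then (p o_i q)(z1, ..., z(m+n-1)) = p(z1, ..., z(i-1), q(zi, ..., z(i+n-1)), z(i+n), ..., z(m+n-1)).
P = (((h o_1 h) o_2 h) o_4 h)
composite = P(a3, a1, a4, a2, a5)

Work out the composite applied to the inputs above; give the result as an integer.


(a1 ∘ a4) = -13
(a3 ∘ (a1 ∘ a4)) = -22
(a2 ∘ a5) = -1
((a3 ∘ (a1 ∘ a4)) ∘ (a2 ∘ a5)) = -23

-23


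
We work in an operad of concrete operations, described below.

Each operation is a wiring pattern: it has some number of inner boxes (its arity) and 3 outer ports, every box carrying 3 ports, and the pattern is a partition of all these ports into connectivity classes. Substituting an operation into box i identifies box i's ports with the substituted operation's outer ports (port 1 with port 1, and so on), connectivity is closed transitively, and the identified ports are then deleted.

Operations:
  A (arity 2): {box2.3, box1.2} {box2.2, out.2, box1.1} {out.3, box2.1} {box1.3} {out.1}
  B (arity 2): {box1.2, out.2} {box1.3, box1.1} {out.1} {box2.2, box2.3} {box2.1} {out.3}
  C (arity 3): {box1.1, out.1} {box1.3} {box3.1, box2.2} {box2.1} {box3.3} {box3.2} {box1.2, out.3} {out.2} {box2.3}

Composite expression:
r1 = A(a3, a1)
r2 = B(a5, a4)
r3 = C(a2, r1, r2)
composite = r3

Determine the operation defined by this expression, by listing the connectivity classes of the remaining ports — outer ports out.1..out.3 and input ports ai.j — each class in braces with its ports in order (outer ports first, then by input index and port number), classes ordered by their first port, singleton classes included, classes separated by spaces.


{out.1, a2.1} {out.2} {out.3, a2.2} {a1.1} {a1.2, a3.1} {a1.3, a3.2} {a2.3} {a3.3} {a4.1} {a4.2, a4.3} {a5.1, a5.3} {a5.2}


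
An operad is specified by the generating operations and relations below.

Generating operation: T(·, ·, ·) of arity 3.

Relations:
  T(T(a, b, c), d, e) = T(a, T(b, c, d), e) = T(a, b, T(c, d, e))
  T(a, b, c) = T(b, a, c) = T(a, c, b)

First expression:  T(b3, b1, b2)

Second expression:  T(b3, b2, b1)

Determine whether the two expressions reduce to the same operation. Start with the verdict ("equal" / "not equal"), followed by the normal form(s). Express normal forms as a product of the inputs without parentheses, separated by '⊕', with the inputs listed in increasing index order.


equal; the common form is b1 ⊕ b2 ⊕ b3

Normal form of the first expression: b1 ⊕ b2 ⊕ b3
Normal form of the second expression: b1 ⊕ b2 ⊕ b3
One common form — equal.


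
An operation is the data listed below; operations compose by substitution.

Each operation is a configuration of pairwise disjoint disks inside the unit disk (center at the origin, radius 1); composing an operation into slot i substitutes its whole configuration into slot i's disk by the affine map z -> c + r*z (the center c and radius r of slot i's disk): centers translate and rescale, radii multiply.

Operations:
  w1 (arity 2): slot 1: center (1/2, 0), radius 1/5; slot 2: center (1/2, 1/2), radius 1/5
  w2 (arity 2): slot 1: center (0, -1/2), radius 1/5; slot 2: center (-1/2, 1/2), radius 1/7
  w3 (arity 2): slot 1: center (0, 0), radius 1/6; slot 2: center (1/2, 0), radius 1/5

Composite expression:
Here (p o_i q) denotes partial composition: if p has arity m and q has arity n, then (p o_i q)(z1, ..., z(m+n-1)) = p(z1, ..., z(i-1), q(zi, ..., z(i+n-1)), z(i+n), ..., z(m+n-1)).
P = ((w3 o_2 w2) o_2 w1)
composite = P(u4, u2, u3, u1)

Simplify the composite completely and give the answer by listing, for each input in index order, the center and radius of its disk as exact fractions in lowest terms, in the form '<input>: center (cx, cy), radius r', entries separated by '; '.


u1: center (2/5, 1/10), radius 1/35; u2: center (13/25, -1/10), radius 1/125; u3: center (13/25, -2/25), radius 1/125; u4: center (0, 0), radius 1/6

Follow each u-input down from w3: c' goes to c + r*c', radius to r*r'.
u4 passes through 1 substitution, ending at center (0, 0), radius 1/6
u2 passes through 3 substitutions, ending at center (13/25, -1/10), radius 1/125
u3 passes through 3 substitutions, ending at center (13/25, -2/25), radius 1/125
u1 passes through 2 substitutions, ending at center (2/5, 1/10), radius 1/35


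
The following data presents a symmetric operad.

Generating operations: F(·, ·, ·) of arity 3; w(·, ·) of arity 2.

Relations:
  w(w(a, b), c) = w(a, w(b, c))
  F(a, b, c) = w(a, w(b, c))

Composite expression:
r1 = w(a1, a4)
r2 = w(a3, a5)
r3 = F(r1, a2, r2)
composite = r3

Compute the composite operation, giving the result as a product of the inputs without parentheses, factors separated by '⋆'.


Associativity of F dissolves the nesting; only the a-input order survives.
w(a1, a4) unparenthesizes to a1 ⋆ a4
w(a3, a5) unparenthesizes to a3 ⋆ a5
F(w(a1, a4), a2, w(a3, a5)) unparenthesizes to a1 ⋆ a4 ⋆ a2 ⋆ a3 ⋆ a5

a1 ⋆ a4 ⋆ a2 ⋆ a3 ⋆ a5


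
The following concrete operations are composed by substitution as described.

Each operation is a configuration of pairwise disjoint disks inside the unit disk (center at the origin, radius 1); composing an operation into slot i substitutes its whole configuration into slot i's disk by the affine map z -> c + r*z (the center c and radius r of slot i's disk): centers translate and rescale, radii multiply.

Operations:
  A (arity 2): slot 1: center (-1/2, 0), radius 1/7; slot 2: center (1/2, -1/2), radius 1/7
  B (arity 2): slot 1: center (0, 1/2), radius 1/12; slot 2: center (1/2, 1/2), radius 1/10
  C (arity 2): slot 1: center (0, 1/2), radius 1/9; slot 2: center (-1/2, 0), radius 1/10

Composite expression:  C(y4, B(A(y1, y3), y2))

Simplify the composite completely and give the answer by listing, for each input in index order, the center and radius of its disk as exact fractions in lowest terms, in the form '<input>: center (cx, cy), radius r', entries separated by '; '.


y1: center (-121/240, 1/20), radius 1/840; y2: center (-9/20, 1/20), radius 1/100; y3: center (-119/240, 11/240), radius 1/840; y4: center (0, 1/2), radius 1/9

Affine substitution under C: radii multiply and y-centers shift.
input y4: composing its 1 substitution step yields center (0, 1/2), radius 1/9
input y1: composing its 3 substitution steps yields center (-121/240, 1/20), radius 1/840
input y3: composing its 3 substitution steps yields center (-119/240, 11/240), radius 1/840
input y2: composing its 2 substitution steps yields center (-9/20, 1/20), radius 1/100


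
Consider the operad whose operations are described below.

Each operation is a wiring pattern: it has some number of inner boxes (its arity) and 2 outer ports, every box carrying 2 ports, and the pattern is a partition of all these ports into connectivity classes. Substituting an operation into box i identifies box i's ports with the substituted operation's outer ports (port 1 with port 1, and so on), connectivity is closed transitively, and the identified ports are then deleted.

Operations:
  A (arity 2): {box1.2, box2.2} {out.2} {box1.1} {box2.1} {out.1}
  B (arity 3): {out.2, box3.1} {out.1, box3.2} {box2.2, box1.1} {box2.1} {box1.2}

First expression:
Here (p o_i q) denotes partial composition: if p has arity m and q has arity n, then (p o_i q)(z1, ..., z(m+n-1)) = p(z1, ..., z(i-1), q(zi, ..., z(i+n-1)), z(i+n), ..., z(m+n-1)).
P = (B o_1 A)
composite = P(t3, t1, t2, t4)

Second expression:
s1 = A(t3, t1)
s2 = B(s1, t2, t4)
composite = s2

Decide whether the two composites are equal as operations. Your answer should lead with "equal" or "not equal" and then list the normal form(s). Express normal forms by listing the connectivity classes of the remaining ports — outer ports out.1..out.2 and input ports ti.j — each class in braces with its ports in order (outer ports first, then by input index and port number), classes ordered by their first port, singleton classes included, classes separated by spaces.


equal — both sides give {out.1, t4.2} {out.2, t4.1} {t1.1} {t1.2, t3.2} {t2.1} {t2.2} {t3.1}

The first expression, normalized: {out.1, t4.2} {out.2, t4.1} {t1.1} {t1.2, t3.2} {t2.1} {t2.2} {t3.1}
The second expression, normalized: {out.1, t4.2} {out.2, t4.1} {t1.1} {t1.2, t3.2} {t2.1} {t2.2} {t3.1}
One common form — equal.


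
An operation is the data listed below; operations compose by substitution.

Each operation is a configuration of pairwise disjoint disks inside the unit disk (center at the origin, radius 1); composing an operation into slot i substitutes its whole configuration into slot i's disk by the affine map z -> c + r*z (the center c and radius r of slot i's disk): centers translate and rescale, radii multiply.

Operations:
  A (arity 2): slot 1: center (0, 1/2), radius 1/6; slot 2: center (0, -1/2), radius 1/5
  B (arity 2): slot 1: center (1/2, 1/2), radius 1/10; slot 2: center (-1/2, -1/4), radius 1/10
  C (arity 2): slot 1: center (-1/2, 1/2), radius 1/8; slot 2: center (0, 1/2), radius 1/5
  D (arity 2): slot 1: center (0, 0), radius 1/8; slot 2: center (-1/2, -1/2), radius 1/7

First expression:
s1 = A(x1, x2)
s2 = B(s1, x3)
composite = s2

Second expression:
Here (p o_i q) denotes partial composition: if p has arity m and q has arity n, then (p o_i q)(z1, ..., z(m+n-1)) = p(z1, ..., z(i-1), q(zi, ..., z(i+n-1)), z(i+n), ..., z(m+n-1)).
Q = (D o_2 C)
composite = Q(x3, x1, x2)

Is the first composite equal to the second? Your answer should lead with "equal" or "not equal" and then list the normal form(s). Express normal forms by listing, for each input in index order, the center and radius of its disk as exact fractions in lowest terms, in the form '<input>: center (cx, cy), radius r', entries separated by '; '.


not equal; first: x1: center (1/2, 11/20), radius 1/60; x2: center (1/2, 9/20), radius 1/50; x3: center (-1/2, -1/4), radius 1/10; second: x1: center (-4/7, -3/7), radius 1/56; x2: center (-1/2, -3/7), radius 1/35; x3: center (0, 0), radius 1/8

The first expression reduces to x1: center (1/2, 11/20), radius 1/60; x2: center (1/2, 9/20), radius 1/50; x3: center (-1/2, -1/4), radius 1/10
The second expression reduces to x1: center (-4/7, -3/7), radius 1/56; x2: center (-1/2, -3/7), radius 1/35; x3: center (0, 0), radius 1/8
No match — not equal.


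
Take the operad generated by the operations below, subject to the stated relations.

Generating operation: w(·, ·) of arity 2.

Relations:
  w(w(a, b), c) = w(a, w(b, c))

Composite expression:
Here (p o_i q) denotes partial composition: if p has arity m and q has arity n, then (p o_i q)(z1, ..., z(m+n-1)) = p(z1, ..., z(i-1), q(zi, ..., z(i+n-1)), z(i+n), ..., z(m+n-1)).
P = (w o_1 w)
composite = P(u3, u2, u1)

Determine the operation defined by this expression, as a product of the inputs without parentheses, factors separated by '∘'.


u3 ∘ u2 ∘ u1

All parenthesizations of w agree; list the u-inputs left to right.
w(u3, u2) collapses to u3 ∘ u2
w(w(u3, u2), u1) collapses to u3 ∘ u2 ∘ u1


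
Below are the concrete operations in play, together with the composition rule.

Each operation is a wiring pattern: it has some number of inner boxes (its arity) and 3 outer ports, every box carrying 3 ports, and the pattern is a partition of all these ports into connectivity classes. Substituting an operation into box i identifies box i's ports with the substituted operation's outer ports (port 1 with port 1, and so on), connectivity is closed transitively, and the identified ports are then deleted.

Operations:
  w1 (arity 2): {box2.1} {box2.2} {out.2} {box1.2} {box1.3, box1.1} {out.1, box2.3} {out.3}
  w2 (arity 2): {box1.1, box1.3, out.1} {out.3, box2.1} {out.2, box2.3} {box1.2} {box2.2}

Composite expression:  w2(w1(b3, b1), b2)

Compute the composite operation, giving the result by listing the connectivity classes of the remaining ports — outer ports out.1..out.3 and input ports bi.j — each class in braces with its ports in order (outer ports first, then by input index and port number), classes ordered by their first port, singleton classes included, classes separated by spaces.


{out.1, b1.3} {out.2, b2.3} {out.3, b2.1} {b1.1} {b1.2} {b2.2} {b3.1, b3.3} {b3.2}

Treat the ports identified at w2 as solder joints: merge, then drop.
after w1, the pattern on (b3, b1) reads {out.1, b1.3} {out.2} {out.3} {b1.1} {b1.2} {b3.1, b3.3} {b3.2} (out.j = its outer ports)
after w2, the pattern on (b3, b1, b2) reads {out.1, b1.3} {out.2, b2.3} {out.3, b2.1} {b1.1} {b1.2} {b2.2} {b3.1, b3.3} {b3.2} (out.j = its outer ports)


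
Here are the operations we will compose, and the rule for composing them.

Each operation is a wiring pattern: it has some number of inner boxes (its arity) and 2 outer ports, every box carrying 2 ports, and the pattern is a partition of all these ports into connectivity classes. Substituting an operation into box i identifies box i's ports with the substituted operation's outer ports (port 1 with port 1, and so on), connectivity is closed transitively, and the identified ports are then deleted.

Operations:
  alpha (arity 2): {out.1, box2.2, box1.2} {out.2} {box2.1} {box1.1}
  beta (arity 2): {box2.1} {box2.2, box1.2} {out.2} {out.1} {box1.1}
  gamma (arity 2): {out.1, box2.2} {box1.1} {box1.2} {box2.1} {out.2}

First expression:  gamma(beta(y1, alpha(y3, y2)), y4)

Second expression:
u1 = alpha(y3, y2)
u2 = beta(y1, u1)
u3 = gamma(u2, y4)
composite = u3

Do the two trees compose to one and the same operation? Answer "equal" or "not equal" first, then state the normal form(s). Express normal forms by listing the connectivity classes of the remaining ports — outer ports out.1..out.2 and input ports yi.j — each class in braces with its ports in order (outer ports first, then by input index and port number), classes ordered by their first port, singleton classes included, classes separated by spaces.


equal — both sides give {out.1, y4.2} {out.2} {y1.1} {y1.2} {y2.1} {y2.2, y3.2} {y3.1} {y4.1}

In normal form, the first expression is {out.1, y4.2} {out.2} {y1.1} {y1.2} {y2.1} {y2.2, y3.2} {y3.1} {y4.1}
In normal form, the second expression is {out.1, y4.2} {out.2} {y1.1} {y1.2} {y2.1} {y2.2, y3.2} {y3.1} {y4.1}
The normal forms match — equal.


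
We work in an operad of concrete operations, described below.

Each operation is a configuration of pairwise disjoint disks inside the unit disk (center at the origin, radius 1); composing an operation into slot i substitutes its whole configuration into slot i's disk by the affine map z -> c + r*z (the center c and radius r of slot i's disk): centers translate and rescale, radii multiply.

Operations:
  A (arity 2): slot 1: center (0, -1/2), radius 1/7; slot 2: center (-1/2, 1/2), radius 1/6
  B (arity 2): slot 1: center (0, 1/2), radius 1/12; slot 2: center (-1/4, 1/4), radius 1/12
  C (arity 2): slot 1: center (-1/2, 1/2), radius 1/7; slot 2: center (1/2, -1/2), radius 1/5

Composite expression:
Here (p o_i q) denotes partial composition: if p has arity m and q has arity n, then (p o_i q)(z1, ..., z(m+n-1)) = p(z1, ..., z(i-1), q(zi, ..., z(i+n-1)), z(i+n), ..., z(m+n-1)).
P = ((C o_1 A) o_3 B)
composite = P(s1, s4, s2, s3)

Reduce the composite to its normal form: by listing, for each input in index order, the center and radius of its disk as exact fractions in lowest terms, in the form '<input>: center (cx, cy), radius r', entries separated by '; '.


Each s-disk chains the slot maps above it in C; radii multiply.
s1 passes through 2 substitutions, ending at center (-1/2, 3/7), radius 1/49
s4 passes through 2 substitutions, ending at center (-4/7, 4/7), radius 1/42
s2 passes through 2 substitutions, ending at center (1/2, -2/5), radius 1/60
s3 passes through 2 substitutions, ending at center (9/20, -9/20), radius 1/60

s1: center (-1/2, 3/7), radius 1/49; s2: center (1/2, -2/5), radius 1/60; s3: center (9/20, -9/20), radius 1/60; s4: center (-4/7, 4/7), radius 1/42


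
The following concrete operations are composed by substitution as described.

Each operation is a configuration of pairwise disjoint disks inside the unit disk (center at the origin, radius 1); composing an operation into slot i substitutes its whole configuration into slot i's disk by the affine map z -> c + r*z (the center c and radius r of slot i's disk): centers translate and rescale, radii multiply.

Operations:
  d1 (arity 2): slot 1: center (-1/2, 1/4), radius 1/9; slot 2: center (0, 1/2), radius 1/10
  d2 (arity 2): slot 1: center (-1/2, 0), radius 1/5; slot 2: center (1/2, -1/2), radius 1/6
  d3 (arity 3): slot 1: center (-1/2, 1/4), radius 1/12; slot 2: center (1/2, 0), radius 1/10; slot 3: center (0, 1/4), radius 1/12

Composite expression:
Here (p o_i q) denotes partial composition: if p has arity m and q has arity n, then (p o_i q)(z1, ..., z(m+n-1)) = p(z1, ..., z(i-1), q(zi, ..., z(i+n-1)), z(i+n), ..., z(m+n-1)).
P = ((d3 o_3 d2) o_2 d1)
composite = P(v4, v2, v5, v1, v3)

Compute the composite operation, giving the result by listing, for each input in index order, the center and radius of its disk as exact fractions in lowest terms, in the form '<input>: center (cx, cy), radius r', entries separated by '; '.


v1: center (-1/24, 1/4), radius 1/60; v2: center (9/20, 1/40), radius 1/90; v3: center (1/24, 5/24), radius 1/72; v4: center (-1/2, 1/4), radius 1/12; v5: center (1/2, 1/20), radius 1/100


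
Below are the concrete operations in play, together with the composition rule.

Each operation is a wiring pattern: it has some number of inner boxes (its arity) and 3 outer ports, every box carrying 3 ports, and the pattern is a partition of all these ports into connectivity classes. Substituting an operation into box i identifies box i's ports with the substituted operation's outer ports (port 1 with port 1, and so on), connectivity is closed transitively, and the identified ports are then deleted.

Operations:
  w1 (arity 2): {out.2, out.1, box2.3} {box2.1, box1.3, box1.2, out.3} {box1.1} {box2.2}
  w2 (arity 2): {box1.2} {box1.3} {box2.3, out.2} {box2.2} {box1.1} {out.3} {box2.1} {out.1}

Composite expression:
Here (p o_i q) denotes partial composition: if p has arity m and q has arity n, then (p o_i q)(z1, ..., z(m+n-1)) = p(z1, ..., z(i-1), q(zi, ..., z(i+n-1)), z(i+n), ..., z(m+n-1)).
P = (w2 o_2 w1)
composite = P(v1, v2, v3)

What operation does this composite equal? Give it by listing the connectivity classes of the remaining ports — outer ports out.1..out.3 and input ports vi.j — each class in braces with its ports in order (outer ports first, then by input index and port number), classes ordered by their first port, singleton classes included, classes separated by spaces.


{out.1} {out.2, v2.2, v2.3, v3.1} {out.3} {v1.1} {v1.2} {v1.3} {v2.1} {v3.2} {v3.3}

After gluing at w2, chains via deleted ports link the v-ports.
the subtree at w1 composes to {out.1, out.2, v3.3} {out.3, v2.2, v2.3, v3.1} {v2.1} {v3.2} on (v2, v3); out.j = own outer ports
the subtree at w2 composes to {out.1} {out.2, v2.2, v2.3, v3.1} {out.3} {v1.1} {v1.2} {v1.3} {v2.1} {v3.2} {v3.3} on (v1, v2, v3); out.j = own outer ports


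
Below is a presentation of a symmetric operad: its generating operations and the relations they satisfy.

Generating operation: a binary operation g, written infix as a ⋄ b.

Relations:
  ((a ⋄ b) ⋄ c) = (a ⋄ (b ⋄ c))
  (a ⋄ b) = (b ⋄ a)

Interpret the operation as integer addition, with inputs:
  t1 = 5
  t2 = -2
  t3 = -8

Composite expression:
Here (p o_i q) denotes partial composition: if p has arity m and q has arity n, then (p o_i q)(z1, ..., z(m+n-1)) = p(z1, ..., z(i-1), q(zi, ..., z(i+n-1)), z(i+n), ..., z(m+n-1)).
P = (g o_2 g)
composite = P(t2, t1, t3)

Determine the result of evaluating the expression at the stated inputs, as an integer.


(t1 ⋄ t3) = -3
(t2 ⋄ (t1 ⋄ t3)) = -5

-5


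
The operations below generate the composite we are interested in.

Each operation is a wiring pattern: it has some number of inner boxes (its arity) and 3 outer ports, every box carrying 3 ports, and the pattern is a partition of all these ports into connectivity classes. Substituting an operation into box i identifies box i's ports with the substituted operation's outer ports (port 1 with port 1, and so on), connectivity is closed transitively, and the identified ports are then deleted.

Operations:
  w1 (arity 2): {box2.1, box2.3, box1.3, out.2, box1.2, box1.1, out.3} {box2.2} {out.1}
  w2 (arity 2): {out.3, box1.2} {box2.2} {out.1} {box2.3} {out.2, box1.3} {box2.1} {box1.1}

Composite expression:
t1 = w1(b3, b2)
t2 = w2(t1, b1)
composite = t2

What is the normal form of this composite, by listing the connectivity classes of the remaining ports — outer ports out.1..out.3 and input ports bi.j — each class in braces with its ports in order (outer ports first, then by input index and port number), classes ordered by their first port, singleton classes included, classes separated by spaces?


Connectivity passes through glued w2-boundaries; trace each wire chain.
after w1, the pattern on (b3, b2) reads {out.1} {out.2, out.3, b2.1, b2.3, b3.1, b3.2, b3.3} {b2.2} (out.j = its outer ports)
after w2, the pattern on (b3, b2, b1) reads {out.1} {out.2, out.3, b2.1, b2.3, b3.1, b3.2, b3.3} {b1.1} {b1.2} {b1.3} {b2.2} (out.j = its outer ports)

{out.1} {out.2, out.3, b2.1, b2.3, b3.1, b3.2, b3.3} {b1.1} {b1.2} {b1.3} {b2.2}


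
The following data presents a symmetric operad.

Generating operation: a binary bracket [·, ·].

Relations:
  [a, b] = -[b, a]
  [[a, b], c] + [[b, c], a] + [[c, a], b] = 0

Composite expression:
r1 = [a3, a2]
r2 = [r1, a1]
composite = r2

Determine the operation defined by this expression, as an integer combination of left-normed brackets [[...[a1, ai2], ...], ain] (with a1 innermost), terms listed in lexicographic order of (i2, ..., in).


[[a1, a2], a3] - [[a1, a3], a2]

Left-normed coefficients sit on the a1-initial expansion words.
Composite bracket: [[a3, a2], a1]
Under [a, b] = ab - ba we get 4 signed associative words (2^2 = 4).
The a1-initial words carry the normal form:
  a1a2a3 appears with sign +1, giving the term +[[a1, a2], a3]
  a1a3a2 appears with sign -1, giving the term -[[a1, a3], a2]


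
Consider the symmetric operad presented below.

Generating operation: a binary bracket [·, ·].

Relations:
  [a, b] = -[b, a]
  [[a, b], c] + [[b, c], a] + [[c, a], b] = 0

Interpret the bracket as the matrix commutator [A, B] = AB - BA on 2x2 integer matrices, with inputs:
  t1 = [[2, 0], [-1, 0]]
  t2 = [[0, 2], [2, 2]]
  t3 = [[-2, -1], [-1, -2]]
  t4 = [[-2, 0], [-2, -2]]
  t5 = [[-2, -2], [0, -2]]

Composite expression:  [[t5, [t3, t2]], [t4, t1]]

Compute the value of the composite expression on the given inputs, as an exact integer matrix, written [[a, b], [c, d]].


[t3, t2] = [[0, -2], [2, 0]]
[t5, [t3, t2]] = [[-4, 0], [0, 4]]
[t4, t1] = [[0, 0], [-4, 0]]
[[t5, [t3, t2]], [t4, t1]] = [[0, 0], [-32, 0]]

[[0, 0], [-32, 0]]


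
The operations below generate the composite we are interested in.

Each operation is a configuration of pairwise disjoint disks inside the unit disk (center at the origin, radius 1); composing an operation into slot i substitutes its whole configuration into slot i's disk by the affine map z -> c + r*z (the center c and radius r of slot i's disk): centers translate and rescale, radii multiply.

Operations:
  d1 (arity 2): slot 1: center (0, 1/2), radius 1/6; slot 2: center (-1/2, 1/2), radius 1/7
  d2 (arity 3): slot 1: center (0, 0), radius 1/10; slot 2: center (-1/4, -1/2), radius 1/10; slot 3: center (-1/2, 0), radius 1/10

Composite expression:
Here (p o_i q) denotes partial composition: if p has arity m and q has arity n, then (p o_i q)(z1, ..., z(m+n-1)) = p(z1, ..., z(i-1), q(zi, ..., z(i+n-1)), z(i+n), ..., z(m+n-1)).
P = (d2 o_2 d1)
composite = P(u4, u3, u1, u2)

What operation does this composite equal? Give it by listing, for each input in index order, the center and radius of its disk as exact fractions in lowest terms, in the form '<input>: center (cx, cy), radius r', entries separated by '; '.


u1: center (-3/10, -9/20), radius 1/70; u2: center (-1/2, 0), radius 1/10; u3: center (-1/4, -9/20), radius 1/60; u4: center (0, 0), radius 1/10

Only the slot chain above each u matters under d2; compose those maps.
tracing u4 down its 1-map path: center (0, 0), radius 1/10
tracing u3 down its 2-map path: center (-1/4, -9/20), radius 1/60
tracing u1 down its 2-map path: center (-3/10, -9/20), radius 1/70
tracing u2 down its 1-map path: center (-1/2, 0), radius 1/10


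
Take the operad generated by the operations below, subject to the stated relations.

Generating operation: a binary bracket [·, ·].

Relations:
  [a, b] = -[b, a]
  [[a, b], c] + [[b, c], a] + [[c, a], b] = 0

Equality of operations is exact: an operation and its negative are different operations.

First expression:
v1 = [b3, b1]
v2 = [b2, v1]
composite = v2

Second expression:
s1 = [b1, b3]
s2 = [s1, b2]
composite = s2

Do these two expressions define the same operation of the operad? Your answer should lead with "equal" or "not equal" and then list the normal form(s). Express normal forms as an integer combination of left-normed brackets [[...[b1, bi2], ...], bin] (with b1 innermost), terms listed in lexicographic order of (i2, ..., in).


equal; the common form is [[b1, b3], b2]


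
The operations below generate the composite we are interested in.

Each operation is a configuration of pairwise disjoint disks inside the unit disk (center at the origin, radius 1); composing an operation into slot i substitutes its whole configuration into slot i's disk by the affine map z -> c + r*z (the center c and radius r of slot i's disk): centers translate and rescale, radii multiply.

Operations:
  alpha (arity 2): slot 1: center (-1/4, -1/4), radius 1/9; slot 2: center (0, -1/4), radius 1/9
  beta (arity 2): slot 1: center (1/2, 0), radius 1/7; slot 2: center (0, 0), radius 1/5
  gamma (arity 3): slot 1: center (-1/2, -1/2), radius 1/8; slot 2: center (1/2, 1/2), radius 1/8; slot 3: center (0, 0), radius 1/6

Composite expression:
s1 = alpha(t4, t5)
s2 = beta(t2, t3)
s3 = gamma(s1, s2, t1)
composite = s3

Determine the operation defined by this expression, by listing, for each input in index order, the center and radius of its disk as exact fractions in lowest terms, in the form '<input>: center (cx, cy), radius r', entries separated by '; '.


t1: center (0, 0), radius 1/6; t2: center (9/16, 1/2), radius 1/56; t3: center (1/2, 1/2), radius 1/40; t4: center (-17/32, -17/32), radius 1/72; t5: center (-1/2, -17/32), radius 1/72

Below gamma, radii multiply path by path; the t-disk centers shift.
input t4: composing its 2 substitution steps yields center (-17/32, -17/32), radius 1/72
input t5: composing its 2 substitution steps yields center (-1/2, -17/32), radius 1/72
input t2: composing its 2 substitution steps yields center (9/16, 1/2), radius 1/56
input t3: composing its 2 substitution steps yields center (1/2, 1/2), radius 1/40
input t1: composing its 1 substitution step yields center (0, 0), radius 1/6
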